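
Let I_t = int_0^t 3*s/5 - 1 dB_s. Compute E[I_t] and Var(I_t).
E[I_t] = 0; Var(I_t) = t*(3*t^2 - 15*t + 25)/25

The Itô integral of a deterministic integrand f(s) has mean 0 because each increment f(s) * (B_{s+ds} - B_s) has mean 0. By the Itô isometry:
  Var( int_0^t f(s) dB_s ) = E[ (int_0^t f(s) dB_s)^2 ] = int_0^t f(s)^2 ds.
Here f(s) = 3*s/5 - 1, so f(s)^2 = (3*s - 5)^2/25. Integrate:
  int_0^t ((3*s - 5)^2/25) ds = t*(3*t^2 - 15*t + 25)/25.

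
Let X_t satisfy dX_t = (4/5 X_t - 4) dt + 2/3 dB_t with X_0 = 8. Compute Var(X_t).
Var(X_t) = 5*exp(8*t/5)/18 - 5/18

The variance V(t) = Var(X_t) satisfies V'(t) = 2 a V(t) + c^2 with V(0) = 0 (drift coefficient is linear in X, diffusion is constant). With a = 4/5, c = 2/3, the solution is
  V(t) = (c^2 / (2 a)) * (exp(2 a t) - 1)
       = ((2/3)^2 / (2*(4/5))) * (exp((8/5) t) - 1)
       = 5*exp(8*t/5)/18 - 5/18.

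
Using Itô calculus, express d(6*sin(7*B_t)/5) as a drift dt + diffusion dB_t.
d(6*sin(7*B_t)/5) = (-147*sin(7*B_t)/5) dt + (42*cos(7*B_t)/5) dB_t

Itô's formula for f(B_t) gives d f(B_t) = f'(B_t) dB_t + (1/2) f''(B_t) dt. Compute derivatives of f(x) = 6*sin(7*x)/5:
  f'(x)  = 42*cos(7*x)/5
  f''(x) = -294*sin(7*x)/5
Substitute x = B_t and multiply the f'' term by 1/2:
  drift     = (1/2) * (-294*sin(7*x)/5) evaluated at B_t = -147*sin(7*B_t)/5
  diffusion = (42*cos(7*x)/5) evaluated at B_t = 42*cos(7*B_t)/5
Therefore d(6*sin(7*B_t)/5) = (-147*sin(7*B_t)/5) dt + (42*cos(7*B_t)/5) dB_t.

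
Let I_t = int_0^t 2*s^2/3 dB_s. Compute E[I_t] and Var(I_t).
E[I_t] = 0; Var(I_t) = 4*t^5/45

The Itô integral of a deterministic integrand f(s) has mean 0 because each increment f(s) * (B_{s+ds} - B_s) has mean 0. By the Itô isometry:
  Var( int_0^t f(s) dB_s ) = E[ (int_0^t f(s) dB_s)^2 ] = int_0^t f(s)^2 ds.
Here f(s) = 2*s^2/3, so f(s)^2 = 4*s^4/9. Integrate:
  int_0^t (4*s^4/9) ds = 4*t^5/45.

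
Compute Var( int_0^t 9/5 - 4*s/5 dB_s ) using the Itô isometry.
Var = t*(16*t^2 - 108*t + 243)/75

The Itô integral of a deterministic integrand f(s) has mean 0 because each increment f(s) * (B_{s+ds} - B_s) has mean 0. By the Itô isometry:
  Var( int_0^t f(s) dB_s ) = E[ (int_0^t f(s) dB_s)^2 ] = int_0^t f(s)^2 ds.
Here f(s) = 9/5 - 4*s/5, so f(s)^2 = (4*s - 9)^2/25. Integrate:
  int_0^t ((4*s - 9)^2/25) ds = t*(16*t^2 - 108*t + 243)/75.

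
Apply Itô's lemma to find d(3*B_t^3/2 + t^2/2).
d(3*B_t^3/2 + t^2/2) = (9*B_t/2 + t) dt + (9*B_t^2/2) dB_t

Itô's formula for f(t, x): d f(t, B_t) = (f_t + (1/2) f_xx) dt + f_x dB_t. Compute partials of f(t, x) = t^2/2 + 3*x^3/2:
  f_t(t,x)  = t
  f_x(t,x)  = 9*x^2/2
  f_xx(t,x) = 9*x
Assemble drift = f_t + (1/2) f_xx = t + 9*x/2 and diffusion = f_x = 9*x^2/2. Substituting x = B_t:
  d(3*B_t^3/2 + t^2/2) = (9*B_t/2 + t) dt + (9*B_t^2/2) dB_t.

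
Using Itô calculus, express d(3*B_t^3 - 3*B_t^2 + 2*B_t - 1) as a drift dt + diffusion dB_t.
d(3*B_t^3 - 3*B_t^2 + 2*B_t - 1) = (9*B_t - 3) dt + (9*B_t^2 - 6*B_t + 2) dB_t

Itô's formula for f(B_t) gives d f(B_t) = f'(B_t) dB_t + (1/2) f''(B_t) dt. Compute derivatives of f(x) = 3*x^3 - 3*x^2 + 2*x - 1:
  f'(x)  = 9*x^2 - 6*x + 2
  f''(x) = 18*x - 6
Substitute x = B_t and multiply the f'' term by 1/2:
  drift     = (1/2) * (18*x - 6) evaluated at B_t = 9*B_t - 3
  diffusion = (9*x^2 - 6*x + 2) evaluated at B_t = 9*B_t^2 - 6*B_t + 2
Therefore d(3*B_t^3 - 3*B_t^2 + 2*B_t - 1) = (9*B_t - 3) dt + (9*B_t^2 - 6*B_t + 2) dB_t.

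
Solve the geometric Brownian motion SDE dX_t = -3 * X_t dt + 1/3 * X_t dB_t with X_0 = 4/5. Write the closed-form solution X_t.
X_t = 4/5 * exp((-55/18) * t + (1/3) * B_t)

For GBM dX = mu X dt + sigma X dB with X_0 = x_0, apply Itô to Y = log X: dY = (mu - sigma^2/2) dt + sigma dB, so Y_t = log(x_0) + (mu - sigma^2/2) t + sigma B_t and hence X_t = x_0 * exp((mu - sigma^2/2) t + sigma B_t).
With mu = -3, sigma = 1/3, x_0 = 4/5, this gives:
  X_t = 4/5 * exp((-55/18) * t + (1/3) * B_t).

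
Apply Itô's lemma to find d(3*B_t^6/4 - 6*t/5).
d(3*B_t^6/4 - 6*t/5) = (45*B_t^4/4 - 6/5) dt + (9*B_t^5/2) dB_t

Itô's formula for f(t, x): d f(t, B_t) = (f_t + (1/2) f_xx) dt + f_x dB_t. Compute partials of f(t, x) = -6*t/5 + 3*x^6/4:
  f_t(t,x)  = -6/5
  f_x(t,x)  = 9*x^5/2
  f_xx(t,x) = 45*x^4/2
Assemble drift = f_t + (1/2) f_xx = 45*x^4/4 - 6/5 and diffusion = f_x = 9*x^5/2. Substituting x = B_t:
  d(3*B_t^6/4 - 6*t/5) = (45*B_t^4/4 - 6/5) dt + (9*B_t^5/2) dB_t.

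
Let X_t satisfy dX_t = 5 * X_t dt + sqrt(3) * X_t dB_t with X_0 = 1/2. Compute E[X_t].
E[X_t] = exp(5*t)/2

For GBM dX = mu X dt + sigma X dB with X_0 = x_0, apply Itô to Y = log X: dY = (mu - sigma^2/2) dt + sigma dB, so Y_t = log(x_0) + (mu - sigma^2/2) t + sigma B_t and hence X_t = x_0 * exp((mu - sigma^2/2) t + sigma B_t).
With mu = 5, sigma = sqrt(3), x_0 = 1/2, this gives:
  X_t = 1/2 * exp((7/2) * t + (sqrt(3)) * B_t).
Since sigma*B_t ~ Normal(0, sigma^2 t), E[exp(sigma*B_t)] = exp(sigma^2 t / 2); so E[X_t] = x_0 * exp((mu - sigma^2/2) t) * exp(sigma^2 t / 2) = x_0 * exp(mu t) = exp(5*t)/2.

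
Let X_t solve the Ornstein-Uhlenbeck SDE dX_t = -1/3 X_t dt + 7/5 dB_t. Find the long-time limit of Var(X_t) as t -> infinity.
lim Var(X_t) = 147/50

The OU SDE dX = -theta X dt + sigma dB admits the integrating factor exp(theta t): d(exp(theta t) X_t) = sigma exp(theta t) dB_t. Integrating from 0 to t gives X_t = x_0 * exp(-theta t) + sigma * int_0^t exp(-theta (t-s)) dB_s for any initial x_0. The Itô integral has variance (by the Itô isometry) sigma^2 * int_0^t exp(-2 theta (t - s)) ds = sigma^2 * (1 - exp(-2 theta t)) / (2 theta), independent of x_0.
With theta = 1/3, sigma = 7/5:
  Var(X_t) = (7/5)^2 * (1 - exp(-2*1/3 t)) / (2 * 1/3) = 147/50 - 147*exp(-2*t/3)/50.
As t -> infinity, exp(-2*1/3 t) -> 0, so the stationary variance is sigma^2 / (2 theta) = 147/50.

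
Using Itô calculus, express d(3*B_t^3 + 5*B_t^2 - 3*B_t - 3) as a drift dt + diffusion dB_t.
d(3*B_t^3 + 5*B_t^2 - 3*B_t - 3) = (9*B_t + 5) dt + (9*B_t^2 + 10*B_t - 3) dB_t

Itô's formula for f(B_t) gives d f(B_t) = f'(B_t) dB_t + (1/2) f''(B_t) dt. Compute derivatives of f(x) = 3*x^3 + 5*x^2 - 3*x - 3:
  f'(x)  = 9*x^2 + 10*x - 3
  f''(x) = 18*x + 10
Substitute x = B_t and multiply the f'' term by 1/2:
  drift     = (1/2) * (18*x + 10) evaluated at B_t = 9*B_t + 5
  diffusion = (9*x^2 + 10*x - 3) evaluated at B_t = 9*B_t^2 + 10*B_t - 3
Therefore d(3*B_t^3 + 5*B_t^2 - 3*B_t - 3) = (9*B_t + 5) dt + (9*B_t^2 + 10*B_t - 3) dB_t.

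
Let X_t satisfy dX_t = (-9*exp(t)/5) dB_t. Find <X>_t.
<X>_t = 81*exp(2*t)/50 - 81/50

For an Itô process dX_t = a(t) dt + b(t) dB_t, the quadratic variation is <X>_t = int_0^t b(s)^2 ds (the drift term does not contribute). Here b(s) = -9*exp(s)/5, so
  b(s)^2 = 81*exp(2*s)/25.
Integrating from 0 to t:
  <X>_t = int_0^t (81*exp(2*s)/25) ds = 81*exp(2*t)/50 - 81/50.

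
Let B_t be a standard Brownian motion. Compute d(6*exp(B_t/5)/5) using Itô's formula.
d(6*exp(B_t/5)/5) = (3*exp(B_t/5)/125) dt + (6*exp(B_t/5)/25) dB_t

Itô's formula for f(B_t) gives d f(B_t) = f'(B_t) dB_t + (1/2) f''(B_t) dt. Compute derivatives of f(x) = 6*exp(x/5)/5:
  f'(x)  = 6*exp(x/5)/25
  f''(x) = 6*exp(x/5)/125
Substitute x = B_t and multiply the f'' term by 1/2:
  drift     = (1/2) * (6*exp(x/5)/125) evaluated at B_t = 3*exp(B_t/5)/125
  diffusion = (6*exp(x/5)/25) evaluated at B_t = 6*exp(B_t/5)/25
Therefore d(6*exp(B_t/5)/5) = (3*exp(B_t/5)/125) dt + (6*exp(B_t/5)/25) dB_t.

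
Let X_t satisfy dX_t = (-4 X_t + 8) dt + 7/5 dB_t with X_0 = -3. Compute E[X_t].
E[X_t] = 2 - 5*exp(-4*t)

Taking expectations and using E[dB_t] = 0, the mean m(t) = E[X_t] satisfies the ODE m'(t) = a m(t) + b with m(0) = x_0. With a = -4, b = 8, x_0 = -3, the solution is
  m(t) = x_0 * exp(a t) + (b/a) * (exp(a t) - 1)
       = (-3) * exp((-4) t) + (8/(-4)) * (exp((-4) t) - 1)
       = 2 - 5*exp(-4*t).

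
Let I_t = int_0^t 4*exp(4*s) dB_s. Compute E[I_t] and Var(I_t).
E[I_t] = 0; Var(I_t) = 2*exp(8*t) - 2

The Itô integral of a deterministic integrand f(s) has mean 0 because each increment f(s) * (B_{s+ds} - B_s) has mean 0. By the Itô isometry:
  Var( int_0^t f(s) dB_s ) = E[ (int_0^t f(s) dB_s)^2 ] = int_0^t f(s)^2 ds.
Here f(s) = 4*exp(4*s), so f(s)^2 = 16*exp(8*s). Integrate:
  int_0^t (16*exp(8*s)) ds = 2*exp(8*t) - 2.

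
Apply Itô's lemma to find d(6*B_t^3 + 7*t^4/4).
d(6*B_t^3 + 7*t^4/4) = (18*B_t + 7*t^3) dt + (18*B_t^2) dB_t

Itô's formula for f(t, x): d f(t, B_t) = (f_t + (1/2) f_xx) dt + f_x dB_t. Compute partials of f(t, x) = 7*t^4/4 + 6*x^3:
  f_t(t,x)  = 7*t^3
  f_x(t,x)  = 18*x^2
  f_xx(t,x) = 36*x
Assemble drift = f_t + (1/2) f_xx = 7*t^3 + 18*x and diffusion = f_x = 18*x^2. Substituting x = B_t:
  d(6*B_t^3 + 7*t^4/4) = (18*B_t + 7*t^3) dt + (18*B_t^2) dB_t.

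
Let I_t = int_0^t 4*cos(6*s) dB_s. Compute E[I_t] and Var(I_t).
E[I_t] = 0; Var(I_t) = 8*t + 2*sin(12*t)/3

The Itô integral of a deterministic integrand f(s) has mean 0 because each increment f(s) * (B_{s+ds} - B_s) has mean 0. By the Itô isometry:
  Var( int_0^t f(s) dB_s ) = E[ (int_0^t f(s) dB_s)^2 ] = int_0^t f(s)^2 ds.
Here f(s) = 4*cos(6*s), so f(s)^2 = 16*cos(6*s)^2. Integrate:
  int_0^t (16*cos(6*s)^2) ds = 8*t + 2*sin(12*t)/3.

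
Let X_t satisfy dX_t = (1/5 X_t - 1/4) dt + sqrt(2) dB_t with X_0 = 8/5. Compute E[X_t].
E[X_t] = 7*exp(t/5)/20 + 5/4

Taking expectations and using E[dB_t] = 0, the mean m(t) = E[X_t] satisfies the ODE m'(t) = a m(t) + b with m(0) = x_0. With a = 1/5, b = -1/4, x_0 = 8/5, the solution is
  m(t) = x_0 * exp(a t) + (b/a) * (exp(a t) - 1)
       = (8/5) * exp((1/5) t) + ((-1/4)/(1/5)) * (exp((1/5) t) - 1)
       = 7*exp(t/5)/20 + 5/4.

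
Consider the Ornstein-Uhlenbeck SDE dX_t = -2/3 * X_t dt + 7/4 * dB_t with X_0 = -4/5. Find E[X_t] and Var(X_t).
E[X_t] = -4*exp(-2*t/3)/5; Var(X_t) = 147/64 - 147*exp(-4*t/3)/64

The OU SDE dX = -theta X dt + sigma dB admits the integrating factor exp(theta t): d(exp(theta t) X_t) = sigma exp(theta t) dB_t. Integrating from 0 to t:
  X_t = x_0 * exp(-theta t) + sigma * int_0^t exp(-theta (t-s)) dB_s.
The Itô integral has mean 0 and (by the Itô isometry) variance sigma^2 * int_0^t exp(-2 theta (t - s)) ds = sigma^2 * (1 - exp(-2 theta t)) / (2 theta).
With theta = 2/3, sigma = 7/4, x_0 = -4/5:
  E[X_t] = -4/5 * exp(-2/3 t) = -4*exp(-2*t/3)/5
  Var(X_t) = (7/4)^2 * (1 - exp(-2*2/3 t)) / (2 * 2/3) = 147/64 - 147*exp(-4*t/3)/64.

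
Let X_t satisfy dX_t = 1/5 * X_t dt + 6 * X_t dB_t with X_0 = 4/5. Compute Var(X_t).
Var(X_t) = 16*(exp(36*t) - 1)*exp(2*t/5)/25

For GBM dX = mu X dt + sigma X dB with X_0 = x_0, apply Itô to Y = log X: dY = (mu - sigma^2/2) dt + sigma dB, so Y_t = log(x_0) + (mu - sigma^2/2) t + sigma B_t and hence X_t = x_0 * exp((mu - sigma^2/2) t + sigma B_t).
With mu = 1/5, sigma = 6, x_0 = 4/5, this gives:
  X_t = 4/5 * exp((-89/5) * t + (6) * B_t).
Since sigma*B_t ~ Normal(0, sigma^2 t), E[exp(sigma*B_t)] = exp(sigma^2 t / 2); so E[X_t] = x_0 * exp((mu - sigma^2/2) t) * exp(sigma^2 t / 2) = x_0 * exp(mu t) = 4*exp(t/5)/5.
Var(X_t) = E[X_t^2] - (E[X_t])^2 = x_0^2 * exp(2 mu t) * (exp(sigma^2 t) - 1) = 16*(exp(36*t) - 1)*exp(2*t/5)/25.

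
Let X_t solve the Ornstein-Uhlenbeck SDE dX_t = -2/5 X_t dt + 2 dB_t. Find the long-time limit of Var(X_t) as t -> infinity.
lim Var(X_t) = 5

The OU SDE dX = -theta X dt + sigma dB admits the integrating factor exp(theta t): d(exp(theta t) X_t) = sigma exp(theta t) dB_t. Integrating from 0 to t gives X_t = x_0 * exp(-theta t) + sigma * int_0^t exp(-theta (t-s)) dB_s for any initial x_0. The Itô integral has variance (by the Itô isometry) sigma^2 * int_0^t exp(-2 theta (t - s)) ds = sigma^2 * (1 - exp(-2 theta t)) / (2 theta), independent of x_0.
With theta = 2/5, sigma = 2:
  Var(X_t) = (2)^2 * (1 - exp(-2*2/5 t)) / (2 * 2/5) = 5 - 5*exp(-4*t/5).
As t -> infinity, exp(-2*2/5 t) -> 0, so the stationary variance is sigma^2 / (2 theta) = 5.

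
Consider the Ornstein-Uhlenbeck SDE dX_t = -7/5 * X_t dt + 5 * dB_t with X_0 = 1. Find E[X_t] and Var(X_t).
E[X_t] = exp(-7*t/5); Var(X_t) = 125/14 - 125*exp(-14*t/5)/14

The OU SDE dX = -theta X dt + sigma dB admits the integrating factor exp(theta t): d(exp(theta t) X_t) = sigma exp(theta t) dB_t. Integrating from 0 to t:
  X_t = x_0 * exp(-theta t) + sigma * int_0^t exp(-theta (t-s)) dB_s.
The Itô integral has mean 0 and (by the Itô isometry) variance sigma^2 * int_0^t exp(-2 theta (t - s)) ds = sigma^2 * (1 - exp(-2 theta t)) / (2 theta).
With theta = 7/5, sigma = 5, x_0 = 1:
  E[X_t] = 1 * exp(-7/5 t) = exp(-7*t/5)
  Var(X_t) = (5)^2 * (1 - exp(-2*7/5 t)) / (2 * 7/5) = 125/14 - 125*exp(-14*t/5)/14.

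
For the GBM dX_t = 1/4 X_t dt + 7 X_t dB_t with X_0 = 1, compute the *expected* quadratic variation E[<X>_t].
E[<X>_t] = 98*exp(99*t/2)/99 - 98/99

<X>_t = int_0^t (7 * X_s)^2 ds. Taking expectation inside the integral: E[<X>_t] = 7^2 * int_0^t E[X_s^2] ds. For GBM, E[X_s^2] = x_0^2 * exp((2 mu + sigma^2) s). Integrating:
  E[<X>_t] = 7^2 * 1^2 * (exp((2*(1/4) + 7^2) t) - 1) / (2*(1/4) + 7^2)
           = 7^2 * 1^2 * (exp((99/2) t) - 1) / (99/2) = 98*exp(99*t/2)/99 - 98/99.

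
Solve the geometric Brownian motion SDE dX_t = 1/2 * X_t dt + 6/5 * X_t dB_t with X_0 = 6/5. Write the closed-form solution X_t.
X_t = 6/5 * exp((-11/50) * t + (6/5) * B_t)

For GBM dX = mu X dt + sigma X dB with X_0 = x_0, apply Itô to Y = log X: dY = (mu - sigma^2/2) dt + sigma dB, so Y_t = log(x_0) + (mu - sigma^2/2) t + sigma B_t and hence X_t = x_0 * exp((mu - sigma^2/2) t + sigma B_t).
With mu = 1/2, sigma = 6/5, x_0 = 6/5, this gives:
  X_t = 6/5 * exp((-11/50) * t + (6/5) * B_t).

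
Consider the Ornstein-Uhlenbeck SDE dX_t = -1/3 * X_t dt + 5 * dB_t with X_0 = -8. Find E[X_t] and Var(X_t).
E[X_t] = -8*exp(-t/3); Var(X_t) = 75/2 - 75*exp(-2*t/3)/2

The OU SDE dX = -theta X dt + sigma dB admits the integrating factor exp(theta t): d(exp(theta t) X_t) = sigma exp(theta t) dB_t. Integrating from 0 to t:
  X_t = x_0 * exp(-theta t) + sigma * int_0^t exp(-theta (t-s)) dB_s.
The Itô integral has mean 0 and (by the Itô isometry) variance sigma^2 * int_0^t exp(-2 theta (t - s)) ds = sigma^2 * (1 - exp(-2 theta t)) / (2 theta).
With theta = 1/3, sigma = 5, x_0 = -8:
  E[X_t] = -8 * exp(-1/3 t) = -8*exp(-t/3)
  Var(X_t) = (5)^2 * (1 - exp(-2*1/3 t)) / (2 * 1/3) = 75/2 - 75*exp(-2*t/3)/2.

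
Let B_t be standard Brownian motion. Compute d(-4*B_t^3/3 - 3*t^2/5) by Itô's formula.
d(-4*B_t^3/3 - 3*t^2/5) = (-4*B_t - 6*t/5) dt + (-4*B_t^2) dB_t

Itô's formula for f(t, x): d f(t, B_t) = (f_t + (1/2) f_xx) dt + f_x dB_t. Compute partials of f(t, x) = -3*t^2/5 - 4*x^3/3:
  f_t(t,x)  = -6*t/5
  f_x(t,x)  = -4*x^2
  f_xx(t,x) = -8*x
Assemble drift = f_t + (1/2) f_xx = -6*t/5 - 4*x and diffusion = f_x = -4*x^2. Substituting x = B_t:
  d(-4*B_t^3/3 - 3*t^2/5) = (-4*B_t - 6*t/5) dt + (-4*B_t^2) dB_t.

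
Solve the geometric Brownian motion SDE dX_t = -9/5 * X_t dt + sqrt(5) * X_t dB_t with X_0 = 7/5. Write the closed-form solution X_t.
X_t = 7/5 * exp((-43/10) * t + (sqrt(5)) * B_t)

For GBM dX = mu X dt + sigma X dB with X_0 = x_0, apply Itô to Y = log X: dY = (mu - sigma^2/2) dt + sigma dB, so Y_t = log(x_0) + (mu - sigma^2/2) t + sigma B_t and hence X_t = x_0 * exp((mu - sigma^2/2) t + sigma B_t).
With mu = -9/5, sigma = sqrt(5), x_0 = 7/5, this gives:
  X_t = 7/5 * exp((-43/10) * t + (sqrt(5)) * B_t).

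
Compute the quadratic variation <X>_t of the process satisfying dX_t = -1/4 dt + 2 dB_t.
<X>_t = 4*t

For an Itô process dX_t = a(t) dt + b(t) dB_t, the quadratic variation is <X>_t = int_0^t b(s)^2 ds (the drift term does not contribute). Here b(s) = 2, so
  b(s)^2 = 4.
Integrating from 0 to t:
  <X>_t = int_0^t (4) ds = 4*t.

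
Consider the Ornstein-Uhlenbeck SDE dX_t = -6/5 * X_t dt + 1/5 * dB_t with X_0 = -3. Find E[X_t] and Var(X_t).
E[X_t] = -3*exp(-6*t/5); Var(X_t) = 1/60 - exp(-12*t/5)/60

The OU SDE dX = -theta X dt + sigma dB admits the integrating factor exp(theta t): d(exp(theta t) X_t) = sigma exp(theta t) dB_t. Integrating from 0 to t:
  X_t = x_0 * exp(-theta t) + sigma * int_0^t exp(-theta (t-s)) dB_s.
The Itô integral has mean 0 and (by the Itô isometry) variance sigma^2 * int_0^t exp(-2 theta (t - s)) ds = sigma^2 * (1 - exp(-2 theta t)) / (2 theta).
With theta = 6/5, sigma = 1/5, x_0 = -3:
  E[X_t] = -3 * exp(-6/5 t) = -3*exp(-6*t/5)
  Var(X_t) = (1/5)^2 * (1 - exp(-2*6/5 t)) / (2 * 6/5) = 1/60 - exp(-12*t/5)/60.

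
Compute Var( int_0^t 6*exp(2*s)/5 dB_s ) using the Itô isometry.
Var = 9*exp(4*t)/25 - 9/25

The Itô integral of a deterministic integrand f(s) has mean 0 because each increment f(s) * (B_{s+ds} - B_s) has mean 0. By the Itô isometry:
  Var( int_0^t f(s) dB_s ) = E[ (int_0^t f(s) dB_s)^2 ] = int_0^t f(s)^2 ds.
Here f(s) = 6*exp(2*s)/5, so f(s)^2 = 36*exp(4*s)/25. Integrate:
  int_0^t (36*exp(4*s)/25) ds = 9*exp(4*t)/25 - 9/25.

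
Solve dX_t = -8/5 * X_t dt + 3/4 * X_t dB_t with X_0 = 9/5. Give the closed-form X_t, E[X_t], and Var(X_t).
X_t = 9/5 * exp((-301/160) t + (3/4) B_t); E[X_t] = 9*exp(-8*t/5)/5; Var(X_t) = (81*exp(9*t/16) - 81)*exp(-16*t/5)/25

For GBM dX = mu X dt + sigma X dB with X_0 = x_0, apply Itô to Y = log X: dY = (mu - sigma^2/2) dt + sigma dB, so Y_t = log(x_0) + (mu - sigma^2/2) t + sigma B_t and hence X_t = x_0 * exp((mu - sigma^2/2) t + sigma B_t).
With mu = -8/5, sigma = 3/4, x_0 = 9/5, this gives:
  X_t = 9/5 * exp((-301/160) * t + (3/4) * B_t).
Since sigma*B_t ~ Normal(0, sigma^2 t), E[exp(sigma*B_t)] = exp(sigma^2 t / 2); so E[X_t] = x_0 * exp((mu - sigma^2/2) t) * exp(sigma^2 t / 2) = x_0 * exp(mu t) = 9*exp(-8*t/5)/5.
Var(X_t) = E[X_t^2] - (E[X_t])^2 = x_0^2 * exp(2 mu t) * (exp(sigma^2 t) - 1) = (81*exp(9*t/16) - 81)*exp(-16*t/5)/25.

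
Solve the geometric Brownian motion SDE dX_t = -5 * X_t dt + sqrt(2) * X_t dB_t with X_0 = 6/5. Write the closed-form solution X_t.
X_t = 6/5 * exp((-6) * t + (sqrt(2)) * B_t)

For GBM dX = mu X dt + sigma X dB with X_0 = x_0, apply Itô to Y = log X: dY = (mu - sigma^2/2) dt + sigma dB, so Y_t = log(x_0) + (mu - sigma^2/2) t + sigma B_t and hence X_t = x_0 * exp((mu - sigma^2/2) t + sigma B_t).
With mu = -5, sigma = sqrt(2), x_0 = 6/5, this gives:
  X_t = 6/5 * exp((-6) * t + (sqrt(2)) * B_t).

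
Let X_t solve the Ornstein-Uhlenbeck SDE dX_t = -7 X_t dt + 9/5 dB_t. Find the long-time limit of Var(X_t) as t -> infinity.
lim Var(X_t) = 81/350

The OU SDE dX = -theta X dt + sigma dB admits the integrating factor exp(theta t): d(exp(theta t) X_t) = sigma exp(theta t) dB_t. Integrating from 0 to t gives X_t = x_0 * exp(-theta t) + sigma * int_0^t exp(-theta (t-s)) dB_s for any initial x_0. The Itô integral has variance (by the Itô isometry) sigma^2 * int_0^t exp(-2 theta (t - s)) ds = sigma^2 * (1 - exp(-2 theta t)) / (2 theta), independent of x_0.
With theta = 7, sigma = 9/5:
  Var(X_t) = (9/5)^2 * (1 - exp(-2*7 t)) / (2 * 7) = 81/350 - 81*exp(-14*t)/350.
As t -> infinity, exp(-2*7 t) -> 0, so the stationary variance is sigma^2 / (2 theta) = 81/350.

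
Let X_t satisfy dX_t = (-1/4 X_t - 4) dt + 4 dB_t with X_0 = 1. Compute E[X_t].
E[X_t] = -16 + 17*exp(-t/4)

Taking expectations and using E[dB_t] = 0, the mean m(t) = E[X_t] satisfies the ODE m'(t) = a m(t) + b with m(0) = x_0. With a = -1/4, b = -4, x_0 = 1, the solution is
  m(t) = x_0 * exp(a t) + (b/a) * (exp(a t) - 1)
       = 1 * exp((-1/4) t) + ((-4)/(-1/4)) * (exp((-1/4) t) - 1)
       = -16 + 17*exp(-t/4).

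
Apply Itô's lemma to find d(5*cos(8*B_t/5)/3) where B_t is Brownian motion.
d(5*cos(8*B_t/5)/3) = (-32*cos(8*B_t/5)/15) dt + (-8*sin(8*B_t/5)/3) dB_t

Itô's formula for f(B_t) gives d f(B_t) = f'(B_t) dB_t + (1/2) f''(B_t) dt. Compute derivatives of f(x) = 5*cos(8*x/5)/3:
  f'(x)  = -8*sin(8*x/5)/3
  f''(x) = -64*cos(8*x/5)/15
Substitute x = B_t and multiply the f'' term by 1/2:
  drift     = (1/2) * (-64*cos(8*x/5)/15) evaluated at B_t = -32*cos(8*B_t/5)/15
  diffusion = (-8*sin(8*x/5)/3) evaluated at B_t = -8*sin(8*B_t/5)/3
Therefore d(5*cos(8*B_t/5)/3) = (-32*cos(8*B_t/5)/15) dt + (-8*sin(8*B_t/5)/3) dB_t.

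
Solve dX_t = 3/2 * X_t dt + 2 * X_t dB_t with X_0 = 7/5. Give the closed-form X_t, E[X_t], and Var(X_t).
X_t = 7/5 * exp((-1/2) t + (2) B_t); E[X_t] = 7*exp(3*t/2)/5; Var(X_t) = 49*(exp(4*t) - 1)*exp(3*t)/25

For GBM dX = mu X dt + sigma X dB with X_0 = x_0, apply Itô to Y = log X: dY = (mu - sigma^2/2) dt + sigma dB, so Y_t = log(x_0) + (mu - sigma^2/2) t + sigma B_t and hence X_t = x_0 * exp((mu - sigma^2/2) t + sigma B_t).
With mu = 3/2, sigma = 2, x_0 = 7/5, this gives:
  X_t = 7/5 * exp((-1/2) * t + (2) * B_t).
Since sigma*B_t ~ Normal(0, sigma^2 t), E[exp(sigma*B_t)] = exp(sigma^2 t / 2); so E[X_t] = x_0 * exp((mu - sigma^2/2) t) * exp(sigma^2 t / 2) = x_0 * exp(mu t) = 7*exp(3*t/2)/5.
Var(X_t) = E[X_t^2] - (E[X_t])^2 = x_0^2 * exp(2 mu t) * (exp(sigma^2 t) - 1) = 49*(exp(4*t) - 1)*exp(3*t)/25.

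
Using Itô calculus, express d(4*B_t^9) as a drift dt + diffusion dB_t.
d(4*B_t^9) = (144*B_t^7) dt + (36*B_t^8) dB_t

Itô's formula for f(B_t) gives d f(B_t) = f'(B_t) dB_t + (1/2) f''(B_t) dt. Compute derivatives of f(x) = 4*x^9:
  f'(x)  = 36*x^8
  f''(x) = 288*x^7
Substitute x = B_t and multiply the f'' term by 1/2:
  drift     = (1/2) * (288*x^7) evaluated at B_t = 144*B_t^7
  diffusion = (36*x^8) evaluated at B_t = 36*B_t^8
Therefore d(4*B_t^9) = (144*B_t^7) dt + (36*B_t^8) dB_t.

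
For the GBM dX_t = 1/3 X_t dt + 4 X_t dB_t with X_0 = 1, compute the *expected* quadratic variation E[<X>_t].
E[<X>_t] = 24*exp(50*t/3)/25 - 24/25

<X>_t = int_0^t (4 * X_s)^2 ds. Taking expectation inside the integral: E[<X>_t] = 4^2 * int_0^t E[X_s^2] ds. For GBM, E[X_s^2] = x_0^2 * exp((2 mu + sigma^2) s). Integrating:
  E[<X>_t] = 4^2 * 1^2 * (exp((2*(1/3) + 4^2) t) - 1) / (2*(1/3) + 4^2)
           = 4^2 * 1^2 * (exp((50/3) t) - 1) / (50/3) = 24*exp(50*t/3)/25 - 24/25.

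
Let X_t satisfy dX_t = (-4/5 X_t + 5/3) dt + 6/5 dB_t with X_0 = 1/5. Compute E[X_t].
E[X_t] = 25/12 - 113*exp(-4*t/5)/60

Taking expectations and using E[dB_t] = 0, the mean m(t) = E[X_t] satisfies the ODE m'(t) = a m(t) + b with m(0) = x_0. With a = -4/5, b = 5/3, x_0 = 1/5, the solution is
  m(t) = x_0 * exp(a t) + (b/a) * (exp(a t) - 1)
       = (1/5) * exp((-4/5) t) + ((5/3)/(-4/5)) * (exp((-4/5) t) - 1)
       = 25/12 - 113*exp(-4*t/5)/60.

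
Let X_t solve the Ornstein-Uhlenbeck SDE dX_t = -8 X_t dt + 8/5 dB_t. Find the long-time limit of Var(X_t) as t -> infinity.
lim Var(X_t) = 4/25

The OU SDE dX = -theta X dt + sigma dB admits the integrating factor exp(theta t): d(exp(theta t) X_t) = sigma exp(theta t) dB_t. Integrating from 0 to t gives X_t = x_0 * exp(-theta t) + sigma * int_0^t exp(-theta (t-s)) dB_s for any initial x_0. The Itô integral has variance (by the Itô isometry) sigma^2 * int_0^t exp(-2 theta (t - s)) ds = sigma^2 * (1 - exp(-2 theta t)) / (2 theta), independent of x_0.
With theta = 8, sigma = 8/5:
  Var(X_t) = (8/5)^2 * (1 - exp(-2*8 t)) / (2 * 8) = 4/25 - 4*exp(-16*t)/25.
As t -> infinity, exp(-2*8 t) -> 0, so the stationary variance is sigma^2 / (2 theta) = 4/25.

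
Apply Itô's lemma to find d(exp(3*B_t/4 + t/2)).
d(exp(3*B_t/4 + t/2)) = (25*exp(3*B_t/4 + t/2)/32) dt + (3*exp(3*B_t/4 + t/2)/4) dB_t

Itô's formula for f(t, x): d f(t, B_t) = (f_t + (1/2) f_xx) dt + f_x dB_t. Compute partials of f(t, x) = exp(t/2 + 3*x/4):
  f_t(t,x)  = exp(t/2 + 3*x/4)/2
  f_x(t,x)  = 3*exp(t/2 + 3*x/4)/4
  f_xx(t,x) = 9*exp(t/2 + 3*x/4)/16
Assemble drift = f_t + (1/2) f_xx = 25*exp(t/2 + 3*x/4)/32 and diffusion = f_x = 3*exp(t/2 + 3*x/4)/4. Substituting x = B_t:
  d(exp(3*B_t/4 + t/2)) = (25*exp(3*B_t/4 + t/2)/32) dt + (3*exp(3*B_t/4 + t/2)/4) dB_t.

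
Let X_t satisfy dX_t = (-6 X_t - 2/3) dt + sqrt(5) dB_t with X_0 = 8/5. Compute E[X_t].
E[X_t] = -1/9 + 77*exp(-6*t)/45

Taking expectations and using E[dB_t] = 0, the mean m(t) = E[X_t] satisfies the ODE m'(t) = a m(t) + b with m(0) = x_0. With a = -6, b = -2/3, x_0 = 8/5, the solution is
  m(t) = x_0 * exp(a t) + (b/a) * (exp(a t) - 1)
       = (8/5) * exp((-6) t) + ((-2/3)/(-6)) * (exp((-6) t) - 1)
       = -1/9 + 77*exp(-6*t)/45.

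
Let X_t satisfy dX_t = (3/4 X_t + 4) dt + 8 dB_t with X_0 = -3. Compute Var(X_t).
Var(X_t) = 128*exp(3*t/2)/3 - 128/3

The variance V(t) = Var(X_t) satisfies V'(t) = 2 a V(t) + c^2 with V(0) = 0 (drift coefficient is linear in X, diffusion is constant). With a = 3/4, c = 8, the solution is
  V(t) = (c^2 / (2 a)) * (exp(2 a t) - 1)
       = (8^2 / (2*(3/4))) * (exp((3/2) t) - 1)
       = 128*exp(3*t/2)/3 - 128/3.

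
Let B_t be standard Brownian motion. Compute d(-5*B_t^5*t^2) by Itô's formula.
d(-5*B_t^5*t^2) = (10*B_t^3*t*(-B_t^2 - 5*t)) dt + (-25*B_t^4*t^2) dB_t

Itô's formula for f(t, x): d f(t, B_t) = (f_t + (1/2) f_xx) dt + f_x dB_t. Compute partials of f(t, x) = -5*t^2*x^5:
  f_t(t,x)  = -10*t*x^5
  f_x(t,x)  = -25*t^2*x^4
  f_xx(t,x) = -100*t^2*x^3
Assemble drift = f_t + (1/2) f_xx = 10*t*x^3*(-5*t - x^2) and diffusion = f_x = -25*t^2*x^4. Substituting x = B_t:
  d(-5*B_t^5*t^2) = (10*B_t^3*t*(-B_t^2 - 5*t)) dt + (-25*B_t^4*t^2) dB_t.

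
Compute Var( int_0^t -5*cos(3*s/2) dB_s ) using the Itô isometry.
Var = 25*t/2 + 25*sin(3*t)/6

The Itô integral of a deterministic integrand f(s) has mean 0 because each increment f(s) * (B_{s+ds} - B_s) has mean 0. By the Itô isometry:
  Var( int_0^t f(s) dB_s ) = E[ (int_0^t f(s) dB_s)^2 ] = int_0^t f(s)^2 ds.
Here f(s) = -5*cos(3*s/2), so f(s)^2 = 25*cos(3*s/2)^2. Integrate:
  int_0^t (25*cos(3*s/2)^2) ds = 25*t/2 + 25*sin(3*t)/6.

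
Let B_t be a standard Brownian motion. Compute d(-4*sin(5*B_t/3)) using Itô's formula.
d(-4*sin(5*B_t/3)) = (50*sin(5*B_t/3)/9) dt + (-20*cos(5*B_t/3)/3) dB_t

Itô's formula for f(B_t) gives d f(B_t) = f'(B_t) dB_t + (1/2) f''(B_t) dt. Compute derivatives of f(x) = -4*sin(5*x/3):
  f'(x)  = -20*cos(5*x/3)/3
  f''(x) = 100*sin(5*x/3)/9
Substitute x = B_t and multiply the f'' term by 1/2:
  drift     = (1/2) * (100*sin(5*x/3)/9) evaluated at B_t = 50*sin(5*B_t/3)/9
  diffusion = (-20*cos(5*x/3)/3) evaluated at B_t = -20*cos(5*B_t/3)/3
Therefore d(-4*sin(5*B_t/3)) = (50*sin(5*B_t/3)/9) dt + (-20*cos(5*B_t/3)/3) dB_t.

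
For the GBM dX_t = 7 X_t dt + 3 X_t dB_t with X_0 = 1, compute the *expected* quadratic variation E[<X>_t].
E[<X>_t] = 9*exp(23*t)/23 - 9/23

<X>_t = int_0^t (3 * X_s)^2 ds. Taking expectation inside the integral: E[<X>_t] = 3^2 * int_0^t E[X_s^2] ds. For GBM, E[X_s^2] = x_0^2 * exp((2 mu + sigma^2) s). Integrating:
  E[<X>_t] = 3^2 * 1^2 * (exp((2*7 + 3^2) t) - 1) / (2*7 + 3^2)
           = 3^2 * 1^2 * (exp(23 t) - 1) / 23 = 9*exp(23*t)/23 - 9/23.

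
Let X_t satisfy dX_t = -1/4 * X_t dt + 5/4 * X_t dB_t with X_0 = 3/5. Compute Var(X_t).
Var(X_t) = (9*exp(25*t/16) - 9)*exp(-t/2)/25

For GBM dX = mu X dt + sigma X dB with X_0 = x_0, apply Itô to Y = log X: dY = (mu - sigma^2/2) dt + sigma dB, so Y_t = log(x_0) + (mu - sigma^2/2) t + sigma B_t and hence X_t = x_0 * exp((mu - sigma^2/2) t + sigma B_t).
With mu = -1/4, sigma = 5/4, x_0 = 3/5, this gives:
  X_t = 3/5 * exp((-33/32) * t + (5/4) * B_t).
Since sigma*B_t ~ Normal(0, sigma^2 t), E[exp(sigma*B_t)] = exp(sigma^2 t / 2); so E[X_t] = x_0 * exp((mu - sigma^2/2) t) * exp(sigma^2 t / 2) = x_0 * exp(mu t) = 3*exp(-t/4)/5.
Var(X_t) = E[X_t^2] - (E[X_t])^2 = x_0^2 * exp(2 mu t) * (exp(sigma^2 t) - 1) = (9*exp(25*t/16) - 9)*exp(-t/2)/25.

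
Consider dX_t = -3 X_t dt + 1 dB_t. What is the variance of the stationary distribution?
lim Var(X_t) = 1/6

The OU SDE dX = -theta X dt + sigma dB admits the integrating factor exp(theta t): d(exp(theta t) X_t) = sigma exp(theta t) dB_t. Integrating from 0 to t gives X_t = x_0 * exp(-theta t) + sigma * int_0^t exp(-theta (t-s)) dB_s for any initial x_0. The Itô integral has variance (by the Itô isometry) sigma^2 * int_0^t exp(-2 theta (t - s)) ds = sigma^2 * (1 - exp(-2 theta t)) / (2 theta), independent of x_0.
With theta = 3, sigma = 1:
  Var(X_t) = (1)^2 * (1 - exp(-2*3 t)) / (2 * 3) = 1/6 - exp(-6*t)/6.
As t -> infinity, exp(-2*3 t) -> 0, so the stationary variance is sigma^2 / (2 theta) = 1/6.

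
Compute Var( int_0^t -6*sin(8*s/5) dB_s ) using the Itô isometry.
Var = 18*t - 45*sin(8*t/5)*cos(8*t/5)/4

The Itô integral of a deterministic integrand f(s) has mean 0 because each increment f(s) * (B_{s+ds} - B_s) has mean 0. By the Itô isometry:
  Var( int_0^t f(s) dB_s ) = E[ (int_0^t f(s) dB_s)^2 ] = int_0^t f(s)^2 ds.
Here f(s) = -6*sin(8*s/5), so f(s)^2 = 36*sin(8*s/5)^2. Integrate:
  int_0^t (36*sin(8*s/5)^2) ds = 18*t - 45*sin(8*t/5)*cos(8*t/5)/4.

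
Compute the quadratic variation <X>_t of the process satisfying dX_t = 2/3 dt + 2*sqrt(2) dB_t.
<X>_t = 8*t

For an Itô process dX_t = a(t) dt + b(t) dB_t, the quadratic variation is <X>_t = int_0^t b(s)^2 ds (the drift term does not contribute). Here b(s) = 2*sqrt(2), so
  b(s)^2 = 8.
Integrating from 0 to t:
  <X>_t = int_0^t (8) ds = 8*t.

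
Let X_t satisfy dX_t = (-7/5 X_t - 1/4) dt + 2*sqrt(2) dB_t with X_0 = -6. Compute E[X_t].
E[X_t] = -5/28 - 163*exp(-7*t/5)/28

Taking expectations and using E[dB_t] = 0, the mean m(t) = E[X_t] satisfies the ODE m'(t) = a m(t) + b with m(0) = x_0. With a = -7/5, b = -1/4, x_0 = -6, the solution is
  m(t) = x_0 * exp(a t) + (b/a) * (exp(a t) - 1)
       = (-6) * exp((-7/5) t) + ((-1/4)/(-7/5)) * (exp((-7/5) t) - 1)
       = -5/28 - 163*exp(-7*t/5)/28.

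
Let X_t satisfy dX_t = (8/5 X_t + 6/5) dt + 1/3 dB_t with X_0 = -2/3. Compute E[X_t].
E[X_t] = exp(8*t/5)/12 - 3/4

Taking expectations and using E[dB_t] = 0, the mean m(t) = E[X_t] satisfies the ODE m'(t) = a m(t) + b with m(0) = x_0. With a = 8/5, b = 6/5, x_0 = -2/3, the solution is
  m(t) = x_0 * exp(a t) + (b/a) * (exp(a t) - 1)
       = (-2/3) * exp((8/5) t) + ((6/5)/(8/5)) * (exp((8/5) t) - 1)
       = exp(8*t/5)/12 - 3/4.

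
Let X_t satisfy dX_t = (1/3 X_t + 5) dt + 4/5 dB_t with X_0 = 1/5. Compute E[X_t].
E[X_t] = 76*exp(t/3)/5 - 15

Taking expectations and using E[dB_t] = 0, the mean m(t) = E[X_t] satisfies the ODE m'(t) = a m(t) + b with m(0) = x_0. With a = 1/3, b = 5, x_0 = 1/5, the solution is
  m(t) = x_0 * exp(a t) + (b/a) * (exp(a t) - 1)
       = (1/5) * exp((1/3) t) + (5/(1/3)) * (exp((1/3) t) - 1)
       = 76*exp(t/3)/5 - 15.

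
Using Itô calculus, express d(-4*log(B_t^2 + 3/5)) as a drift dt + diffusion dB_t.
d(-4*log(B_t^2 + 3/5)) = (20*(5*B_t^2 - 3)/(5*B_t^2 + 3)^2) dt + (-40*B_t/(5*B_t^2 + 3)) dB_t

Itô's formula for f(B_t) gives d f(B_t) = f'(B_t) dB_t + (1/2) f''(B_t) dt. Compute derivatives of f(x) = -4*log(x^2 + 3/5):
  f'(x)  = -40*x/(5*x^2 + 3)
  f''(x) = 40*(5*x^2 - 3)/(5*x^2 + 3)^2
Substitute x = B_t and multiply the f'' term by 1/2:
  drift     = (1/2) * (40*(5*x^2 - 3)/(5*x^2 + 3)^2) evaluated at B_t = 20*(5*B_t^2 - 3)/(5*B_t^2 + 3)^2
  diffusion = (-40*x/(5*x^2 + 3)) evaluated at B_t = -40*B_t/(5*B_t^2 + 3)
Therefore d(-4*log(B_t^2 + 3/5)) = (20*(5*B_t^2 - 3)/(5*B_t^2 + 3)^2) dt + (-40*B_t/(5*B_t^2 + 3)) dB_t.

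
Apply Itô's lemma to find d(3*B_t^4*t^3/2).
d(3*B_t^4*t^3/2) = (9*B_t^2*t^2*(B_t^2 + 2*t)/2) dt + (6*B_t^3*t^3) dB_t

Itô's formula for f(t, x): d f(t, B_t) = (f_t + (1/2) f_xx) dt + f_x dB_t. Compute partials of f(t, x) = 3*t^3*x^4/2:
  f_t(t,x)  = 9*t^2*x^4/2
  f_x(t,x)  = 6*t^3*x^3
  f_xx(t,x) = 18*t^3*x^2
Assemble drift = f_t + (1/2) f_xx = 9*t^2*x^2*(2*t + x^2)/2 and diffusion = f_x = 6*t^3*x^3. Substituting x = B_t:
  d(3*B_t^4*t^3/2) = (9*B_t^2*t^2*(B_t^2 + 2*t)/2) dt + (6*B_t^3*t^3) dB_t.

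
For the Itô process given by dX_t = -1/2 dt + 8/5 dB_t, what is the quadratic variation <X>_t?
<X>_t = 64*t/25

For an Itô process dX_t = a(t) dt + b(t) dB_t, the quadratic variation is <X>_t = int_0^t b(s)^2 ds (the drift term does not contribute). Here b(s) = 8/5, so
  b(s)^2 = 64/25.
Integrating from 0 to t:
  <X>_t = int_0^t (64/25) ds = 64*t/25.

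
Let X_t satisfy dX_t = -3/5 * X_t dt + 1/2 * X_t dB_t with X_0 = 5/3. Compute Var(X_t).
Var(X_t) = (25*exp(t/4) - 25)*exp(-6*t/5)/9

For GBM dX = mu X dt + sigma X dB with X_0 = x_0, apply Itô to Y = log X: dY = (mu - sigma^2/2) dt + sigma dB, so Y_t = log(x_0) + (mu - sigma^2/2) t + sigma B_t and hence X_t = x_0 * exp((mu - sigma^2/2) t + sigma B_t).
With mu = -3/5, sigma = 1/2, x_0 = 5/3, this gives:
  X_t = 5/3 * exp((-29/40) * t + (1/2) * B_t).
Since sigma*B_t ~ Normal(0, sigma^2 t), E[exp(sigma*B_t)] = exp(sigma^2 t / 2); so E[X_t] = x_0 * exp((mu - sigma^2/2) t) * exp(sigma^2 t / 2) = x_0 * exp(mu t) = 5*exp(-3*t/5)/3.
Var(X_t) = E[X_t^2] - (E[X_t])^2 = x_0^2 * exp(2 mu t) * (exp(sigma^2 t) - 1) = (25*exp(t/4) - 25)*exp(-6*t/5)/9.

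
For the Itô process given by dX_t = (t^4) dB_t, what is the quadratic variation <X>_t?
<X>_t = t^9/9

For an Itô process dX_t = a(t) dt + b(t) dB_t, the quadratic variation is <X>_t = int_0^t b(s)^2 ds (the drift term does not contribute). Here b(s) = s^4, so
  b(s)^2 = s^8.
Integrating from 0 to t:
  <X>_t = int_0^t (s^8) ds = t^9/9.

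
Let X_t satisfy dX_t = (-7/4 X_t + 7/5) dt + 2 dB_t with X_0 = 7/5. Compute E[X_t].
E[X_t] = 4/5 + 3*exp(-7*t/4)/5

Taking expectations and using E[dB_t] = 0, the mean m(t) = E[X_t] satisfies the ODE m'(t) = a m(t) + b with m(0) = x_0. With a = -7/4, b = 7/5, x_0 = 7/5, the solution is
  m(t) = x_0 * exp(a t) + (b/a) * (exp(a t) - 1)
       = (7/5) * exp((-7/4) t) + ((7/5)/(-7/4)) * (exp((-7/4) t) - 1)
       = 4/5 + 3*exp(-7*t/4)/5.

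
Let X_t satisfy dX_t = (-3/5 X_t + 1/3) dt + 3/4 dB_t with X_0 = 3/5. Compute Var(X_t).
Var(X_t) = 15/32 - 15*exp(-6*t/5)/32

The variance V(t) = Var(X_t) satisfies V'(t) = 2 a V(t) + c^2 with V(0) = 0 (drift coefficient is linear in X, diffusion is constant). With a = -3/5, c = 3/4, the solution is
  V(t) = (c^2 / (2 a)) * (exp(2 a t) - 1)
       = ((3/4)^2 / (2*(-3/5))) * (exp((-6/5) t) - 1)
       = 15/32 - 15*exp(-6*t/5)/32.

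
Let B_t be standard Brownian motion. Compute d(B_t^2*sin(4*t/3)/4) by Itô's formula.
d(B_t^2*sin(4*t/3)/4) = (B_t^2*cos(4*t/3)/3 + sin(4*t/3)/4) dt + (B_t*sin(4*t/3)/2) dB_t

Itô's formula for f(t, x): d f(t, B_t) = (f_t + (1/2) f_xx) dt + f_x dB_t. Compute partials of f(t, x) = x^2*sin(4*t/3)/4:
  f_t(t,x)  = x^2*cos(4*t/3)/3
  f_x(t,x)  = x*sin(4*t/3)/2
  f_xx(t,x) = sin(4*t/3)/2
Assemble drift = f_t + (1/2) f_xx = x^2*cos(4*t/3)/3 + sin(4*t/3)/4 and diffusion = f_x = x*sin(4*t/3)/2. Substituting x = B_t:
  d(B_t^2*sin(4*t/3)/4) = (B_t^2*cos(4*t/3)/3 + sin(4*t/3)/4) dt + (B_t*sin(4*t/3)/2) dB_t.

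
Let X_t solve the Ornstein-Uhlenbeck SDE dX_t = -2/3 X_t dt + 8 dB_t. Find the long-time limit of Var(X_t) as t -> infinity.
lim Var(X_t) = 48

The OU SDE dX = -theta X dt + sigma dB admits the integrating factor exp(theta t): d(exp(theta t) X_t) = sigma exp(theta t) dB_t. Integrating from 0 to t gives X_t = x_0 * exp(-theta t) + sigma * int_0^t exp(-theta (t-s)) dB_s for any initial x_0. The Itô integral has variance (by the Itô isometry) sigma^2 * int_0^t exp(-2 theta (t - s)) ds = sigma^2 * (1 - exp(-2 theta t)) / (2 theta), independent of x_0.
With theta = 2/3, sigma = 8:
  Var(X_t) = (8)^2 * (1 - exp(-2*2/3 t)) / (2 * 2/3) = 48 - 48*exp(-4*t/3).
As t -> infinity, exp(-2*2/3 t) -> 0, so the stationary variance is sigma^2 / (2 theta) = 48.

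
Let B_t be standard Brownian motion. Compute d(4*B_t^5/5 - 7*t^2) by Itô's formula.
d(4*B_t^5/5 - 7*t^2) = (8*B_t^3 - 14*t) dt + (4*B_t^4) dB_t

Itô's formula for f(t, x): d f(t, B_t) = (f_t + (1/2) f_xx) dt + f_x dB_t. Compute partials of f(t, x) = -7*t^2 + 4*x^5/5:
  f_t(t,x)  = -14*t
  f_x(t,x)  = 4*x^4
  f_xx(t,x) = 16*x^3
Assemble drift = f_t + (1/2) f_xx = -14*t + 8*x^3 and diffusion = f_x = 4*x^4. Substituting x = B_t:
  d(4*B_t^5/5 - 7*t^2) = (8*B_t^3 - 14*t) dt + (4*B_t^4) dB_t.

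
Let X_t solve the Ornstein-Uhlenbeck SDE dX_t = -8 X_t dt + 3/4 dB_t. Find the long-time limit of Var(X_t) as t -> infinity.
lim Var(X_t) = 9/256

The OU SDE dX = -theta X dt + sigma dB admits the integrating factor exp(theta t): d(exp(theta t) X_t) = sigma exp(theta t) dB_t. Integrating from 0 to t gives X_t = x_0 * exp(-theta t) + sigma * int_0^t exp(-theta (t-s)) dB_s for any initial x_0. The Itô integral has variance (by the Itô isometry) sigma^2 * int_0^t exp(-2 theta (t - s)) ds = sigma^2 * (1 - exp(-2 theta t)) / (2 theta), independent of x_0.
With theta = 8, sigma = 3/4:
  Var(X_t) = (3/4)^2 * (1 - exp(-2*8 t)) / (2 * 8) = 9/256 - 9*exp(-16*t)/256.
As t -> infinity, exp(-2*8 t) -> 0, so the stationary variance is sigma^2 / (2 theta) = 9/256.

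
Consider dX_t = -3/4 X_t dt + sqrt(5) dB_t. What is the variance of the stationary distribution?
lim Var(X_t) = 10/3

The OU SDE dX = -theta X dt + sigma dB admits the integrating factor exp(theta t): d(exp(theta t) X_t) = sigma exp(theta t) dB_t. Integrating from 0 to t gives X_t = x_0 * exp(-theta t) + sigma * int_0^t exp(-theta (t-s)) dB_s for any initial x_0. The Itô integral has variance (by the Itô isometry) sigma^2 * int_0^t exp(-2 theta (t - s)) ds = sigma^2 * (1 - exp(-2 theta t)) / (2 theta), independent of x_0.
With theta = 3/4, sigma = sqrt(5):
  Var(X_t) = (sqrt(5))^2 * (1 - exp(-2*3/4 t)) / (2 * 3/4) = 10/3 - 10*exp(-3*t/2)/3.
As t -> infinity, exp(-2*3/4 t) -> 0, so the stationary variance is sigma^2 / (2 theta) = 10/3.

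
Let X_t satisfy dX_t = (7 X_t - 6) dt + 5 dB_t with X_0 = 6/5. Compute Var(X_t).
Var(X_t) = 25*exp(14*t)/14 - 25/14

The variance V(t) = Var(X_t) satisfies V'(t) = 2 a V(t) + c^2 with V(0) = 0 (drift coefficient is linear in X, diffusion is constant). With a = 7, c = 5, the solution is
  V(t) = (c^2 / (2 a)) * (exp(2 a t) - 1)
       = (5^2 / (2*7)) * (exp(14 t) - 1)
       = 25*exp(14*t)/14 - 25/14.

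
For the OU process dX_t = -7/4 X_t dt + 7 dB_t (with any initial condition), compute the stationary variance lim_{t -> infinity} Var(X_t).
lim Var(X_t) = 14

The OU SDE dX = -theta X dt + sigma dB admits the integrating factor exp(theta t): d(exp(theta t) X_t) = sigma exp(theta t) dB_t. Integrating from 0 to t gives X_t = x_0 * exp(-theta t) + sigma * int_0^t exp(-theta (t-s)) dB_s for any initial x_0. The Itô integral has variance (by the Itô isometry) sigma^2 * int_0^t exp(-2 theta (t - s)) ds = sigma^2 * (1 - exp(-2 theta t)) / (2 theta), independent of x_0.
With theta = 7/4, sigma = 7:
  Var(X_t) = (7)^2 * (1 - exp(-2*7/4 t)) / (2 * 7/4) = 14 - 14*exp(-7*t/2).
As t -> infinity, exp(-2*7/4 t) -> 0, so the stationary variance is sigma^2 / (2 theta) = 14.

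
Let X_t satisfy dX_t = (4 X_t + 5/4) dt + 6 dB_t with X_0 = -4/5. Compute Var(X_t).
Var(X_t) = 9*exp(8*t)/2 - 9/2

The variance V(t) = Var(X_t) satisfies V'(t) = 2 a V(t) + c^2 with V(0) = 0 (drift coefficient is linear in X, diffusion is constant). With a = 4, c = 6, the solution is
  V(t) = (c^2 / (2 a)) * (exp(2 a t) - 1)
       = (6^2 / (2*4)) * (exp(8 t) - 1)
       = 9*exp(8*t)/2 - 9/2.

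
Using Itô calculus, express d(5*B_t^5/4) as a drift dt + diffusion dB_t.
d(5*B_t^5/4) = (25*B_t^3/2) dt + (25*B_t^4/4) dB_t

Itô's formula for f(B_t) gives d f(B_t) = f'(B_t) dB_t + (1/2) f''(B_t) dt. Compute derivatives of f(x) = 5*x^5/4:
  f'(x)  = 25*x^4/4
  f''(x) = 25*x^3
Substitute x = B_t and multiply the f'' term by 1/2:
  drift     = (1/2) * (25*x^3) evaluated at B_t = 25*B_t^3/2
  diffusion = (25*x^4/4) evaluated at B_t = 25*B_t^4/4
Therefore d(5*B_t^5/4) = (25*B_t^3/2) dt + (25*B_t^4/4) dB_t.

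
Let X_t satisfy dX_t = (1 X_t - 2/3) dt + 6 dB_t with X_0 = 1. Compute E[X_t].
E[X_t] = exp(t)/3 + 2/3

Taking expectations and using E[dB_t] = 0, the mean m(t) = E[X_t] satisfies the ODE m'(t) = a m(t) + b with m(0) = x_0. With a = 1, b = -2/3, x_0 = 1, the solution is
  m(t) = x_0 * exp(a t) + (b/a) * (exp(a t) - 1)
       = 1 * exp(1 t) + ((-2/3)/1) * (exp(1 t) - 1)
       = exp(t)/3 + 2/3.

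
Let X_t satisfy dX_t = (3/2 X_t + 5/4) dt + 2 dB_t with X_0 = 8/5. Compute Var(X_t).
Var(X_t) = 4*exp(3*t)/3 - 4/3

The variance V(t) = Var(X_t) satisfies V'(t) = 2 a V(t) + c^2 with V(0) = 0 (drift coefficient is linear in X, diffusion is constant). With a = 3/2, c = 2, the solution is
  V(t) = (c^2 / (2 a)) * (exp(2 a t) - 1)
       = (2^2 / (2*(3/2))) * (exp(3 t) - 1)
       = 4*exp(3*t)/3 - 4/3.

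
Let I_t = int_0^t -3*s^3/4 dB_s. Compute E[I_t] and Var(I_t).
E[I_t] = 0; Var(I_t) = 9*t^7/112

The Itô integral of a deterministic integrand f(s) has mean 0 because each increment f(s) * (B_{s+ds} - B_s) has mean 0. By the Itô isometry:
  Var( int_0^t f(s) dB_s ) = E[ (int_0^t f(s) dB_s)^2 ] = int_0^t f(s)^2 ds.
Here f(s) = -3*s^3/4, so f(s)^2 = 9*s^6/16. Integrate:
  int_0^t (9*s^6/16) ds = 9*t^7/112.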